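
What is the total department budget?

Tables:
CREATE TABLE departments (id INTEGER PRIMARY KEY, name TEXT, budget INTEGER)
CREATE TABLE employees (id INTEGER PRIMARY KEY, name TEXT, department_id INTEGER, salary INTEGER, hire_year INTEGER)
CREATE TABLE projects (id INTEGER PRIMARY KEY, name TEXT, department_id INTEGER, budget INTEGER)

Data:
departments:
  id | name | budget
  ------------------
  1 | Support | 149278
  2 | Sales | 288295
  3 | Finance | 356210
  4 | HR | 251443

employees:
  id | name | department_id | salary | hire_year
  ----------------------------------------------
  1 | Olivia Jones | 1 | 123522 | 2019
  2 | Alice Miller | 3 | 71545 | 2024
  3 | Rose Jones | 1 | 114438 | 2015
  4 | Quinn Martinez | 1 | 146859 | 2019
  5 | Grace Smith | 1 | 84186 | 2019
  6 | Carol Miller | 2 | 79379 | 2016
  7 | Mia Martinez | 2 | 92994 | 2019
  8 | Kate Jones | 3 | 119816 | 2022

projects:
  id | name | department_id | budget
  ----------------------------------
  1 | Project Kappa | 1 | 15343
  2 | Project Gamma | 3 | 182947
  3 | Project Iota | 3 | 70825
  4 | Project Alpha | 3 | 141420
SELECT SUM(budget) FROM departments

Execution result:
1045226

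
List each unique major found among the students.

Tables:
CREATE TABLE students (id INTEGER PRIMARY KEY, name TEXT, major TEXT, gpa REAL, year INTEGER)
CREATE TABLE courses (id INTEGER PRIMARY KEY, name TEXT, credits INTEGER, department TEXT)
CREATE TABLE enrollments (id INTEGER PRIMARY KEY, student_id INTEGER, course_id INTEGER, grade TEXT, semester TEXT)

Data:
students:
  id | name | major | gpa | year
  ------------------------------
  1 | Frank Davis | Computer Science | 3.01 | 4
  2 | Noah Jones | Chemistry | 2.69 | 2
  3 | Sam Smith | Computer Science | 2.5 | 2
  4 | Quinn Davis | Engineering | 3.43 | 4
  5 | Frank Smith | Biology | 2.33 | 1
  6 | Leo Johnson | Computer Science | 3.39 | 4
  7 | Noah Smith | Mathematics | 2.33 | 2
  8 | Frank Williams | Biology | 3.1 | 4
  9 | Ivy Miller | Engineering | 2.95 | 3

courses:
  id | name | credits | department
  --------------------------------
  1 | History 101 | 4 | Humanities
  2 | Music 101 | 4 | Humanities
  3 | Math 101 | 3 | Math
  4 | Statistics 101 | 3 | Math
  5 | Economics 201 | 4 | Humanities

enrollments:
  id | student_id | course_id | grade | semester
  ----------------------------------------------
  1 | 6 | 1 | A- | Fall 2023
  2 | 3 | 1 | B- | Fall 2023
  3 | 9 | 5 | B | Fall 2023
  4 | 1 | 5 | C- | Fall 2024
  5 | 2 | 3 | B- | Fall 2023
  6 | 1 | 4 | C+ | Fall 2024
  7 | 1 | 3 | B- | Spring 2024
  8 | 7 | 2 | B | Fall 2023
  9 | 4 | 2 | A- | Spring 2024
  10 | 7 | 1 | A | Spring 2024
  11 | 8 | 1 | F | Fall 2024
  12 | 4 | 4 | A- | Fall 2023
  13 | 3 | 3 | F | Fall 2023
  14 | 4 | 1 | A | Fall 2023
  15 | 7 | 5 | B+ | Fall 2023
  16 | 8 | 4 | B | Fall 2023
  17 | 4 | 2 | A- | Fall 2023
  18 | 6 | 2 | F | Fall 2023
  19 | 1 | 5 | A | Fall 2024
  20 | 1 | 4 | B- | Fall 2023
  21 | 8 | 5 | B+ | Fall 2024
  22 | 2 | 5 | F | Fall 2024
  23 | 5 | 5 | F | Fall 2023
SELECT DISTINCT major FROM students

Execution result:
major
Computer Science
Chemistry
Engineering
Biology
Mathematics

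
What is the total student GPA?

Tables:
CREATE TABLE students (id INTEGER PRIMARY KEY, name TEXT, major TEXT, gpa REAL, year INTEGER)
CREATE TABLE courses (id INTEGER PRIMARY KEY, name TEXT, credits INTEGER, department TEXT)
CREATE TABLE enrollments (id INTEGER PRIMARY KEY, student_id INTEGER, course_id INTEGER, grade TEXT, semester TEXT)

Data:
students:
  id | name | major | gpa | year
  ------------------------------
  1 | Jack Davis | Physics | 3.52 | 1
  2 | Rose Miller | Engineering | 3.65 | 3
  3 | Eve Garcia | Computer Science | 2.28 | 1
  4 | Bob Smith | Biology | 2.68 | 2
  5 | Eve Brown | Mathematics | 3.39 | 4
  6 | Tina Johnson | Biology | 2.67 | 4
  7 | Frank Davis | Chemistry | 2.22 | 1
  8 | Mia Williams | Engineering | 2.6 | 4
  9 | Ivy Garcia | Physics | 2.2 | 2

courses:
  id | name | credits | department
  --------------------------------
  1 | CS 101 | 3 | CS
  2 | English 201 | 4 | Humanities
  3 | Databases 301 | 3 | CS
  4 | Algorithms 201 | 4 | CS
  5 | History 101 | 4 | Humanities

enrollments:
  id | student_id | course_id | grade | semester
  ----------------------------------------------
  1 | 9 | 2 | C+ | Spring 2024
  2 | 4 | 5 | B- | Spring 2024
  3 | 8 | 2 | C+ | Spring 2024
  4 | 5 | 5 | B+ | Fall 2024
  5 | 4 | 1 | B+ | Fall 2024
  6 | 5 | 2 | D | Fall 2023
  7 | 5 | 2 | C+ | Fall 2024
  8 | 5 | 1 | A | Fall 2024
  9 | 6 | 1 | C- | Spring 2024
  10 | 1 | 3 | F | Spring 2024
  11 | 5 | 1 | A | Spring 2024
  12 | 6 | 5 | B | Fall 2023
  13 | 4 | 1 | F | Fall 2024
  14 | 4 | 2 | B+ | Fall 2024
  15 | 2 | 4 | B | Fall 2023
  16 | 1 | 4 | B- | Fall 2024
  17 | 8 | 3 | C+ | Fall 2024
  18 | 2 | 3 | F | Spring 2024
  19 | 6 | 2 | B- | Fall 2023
SELECT SUM(gpa) FROM students

Execution result:
25.21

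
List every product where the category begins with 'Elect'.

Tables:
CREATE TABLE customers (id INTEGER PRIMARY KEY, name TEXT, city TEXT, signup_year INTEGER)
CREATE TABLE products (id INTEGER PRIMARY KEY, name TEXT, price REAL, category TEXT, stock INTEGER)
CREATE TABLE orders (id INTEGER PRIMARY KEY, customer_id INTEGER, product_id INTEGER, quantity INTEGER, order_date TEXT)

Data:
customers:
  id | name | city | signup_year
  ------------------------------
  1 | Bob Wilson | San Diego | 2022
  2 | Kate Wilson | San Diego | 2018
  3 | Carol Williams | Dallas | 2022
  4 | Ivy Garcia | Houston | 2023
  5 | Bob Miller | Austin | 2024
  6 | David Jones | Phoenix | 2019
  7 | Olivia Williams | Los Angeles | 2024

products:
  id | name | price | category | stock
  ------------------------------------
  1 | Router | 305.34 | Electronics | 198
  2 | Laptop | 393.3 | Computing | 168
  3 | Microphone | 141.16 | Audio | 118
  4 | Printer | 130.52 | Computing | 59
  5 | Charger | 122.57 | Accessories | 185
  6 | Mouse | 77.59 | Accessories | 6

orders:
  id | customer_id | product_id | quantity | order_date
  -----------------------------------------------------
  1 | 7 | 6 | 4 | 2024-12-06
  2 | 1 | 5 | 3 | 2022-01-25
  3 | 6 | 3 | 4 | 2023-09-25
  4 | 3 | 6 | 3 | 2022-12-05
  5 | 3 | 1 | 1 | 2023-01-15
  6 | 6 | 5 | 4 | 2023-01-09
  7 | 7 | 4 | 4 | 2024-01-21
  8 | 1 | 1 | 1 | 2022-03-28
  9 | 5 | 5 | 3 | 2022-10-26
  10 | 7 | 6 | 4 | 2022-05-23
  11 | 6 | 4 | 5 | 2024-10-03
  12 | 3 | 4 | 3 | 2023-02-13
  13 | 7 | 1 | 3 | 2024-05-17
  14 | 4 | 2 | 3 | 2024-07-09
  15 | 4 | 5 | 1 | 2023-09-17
SELECT name, category FROM products WHERE category LIKE 'Elect%'

Execution result:
name | category
Router | Electronics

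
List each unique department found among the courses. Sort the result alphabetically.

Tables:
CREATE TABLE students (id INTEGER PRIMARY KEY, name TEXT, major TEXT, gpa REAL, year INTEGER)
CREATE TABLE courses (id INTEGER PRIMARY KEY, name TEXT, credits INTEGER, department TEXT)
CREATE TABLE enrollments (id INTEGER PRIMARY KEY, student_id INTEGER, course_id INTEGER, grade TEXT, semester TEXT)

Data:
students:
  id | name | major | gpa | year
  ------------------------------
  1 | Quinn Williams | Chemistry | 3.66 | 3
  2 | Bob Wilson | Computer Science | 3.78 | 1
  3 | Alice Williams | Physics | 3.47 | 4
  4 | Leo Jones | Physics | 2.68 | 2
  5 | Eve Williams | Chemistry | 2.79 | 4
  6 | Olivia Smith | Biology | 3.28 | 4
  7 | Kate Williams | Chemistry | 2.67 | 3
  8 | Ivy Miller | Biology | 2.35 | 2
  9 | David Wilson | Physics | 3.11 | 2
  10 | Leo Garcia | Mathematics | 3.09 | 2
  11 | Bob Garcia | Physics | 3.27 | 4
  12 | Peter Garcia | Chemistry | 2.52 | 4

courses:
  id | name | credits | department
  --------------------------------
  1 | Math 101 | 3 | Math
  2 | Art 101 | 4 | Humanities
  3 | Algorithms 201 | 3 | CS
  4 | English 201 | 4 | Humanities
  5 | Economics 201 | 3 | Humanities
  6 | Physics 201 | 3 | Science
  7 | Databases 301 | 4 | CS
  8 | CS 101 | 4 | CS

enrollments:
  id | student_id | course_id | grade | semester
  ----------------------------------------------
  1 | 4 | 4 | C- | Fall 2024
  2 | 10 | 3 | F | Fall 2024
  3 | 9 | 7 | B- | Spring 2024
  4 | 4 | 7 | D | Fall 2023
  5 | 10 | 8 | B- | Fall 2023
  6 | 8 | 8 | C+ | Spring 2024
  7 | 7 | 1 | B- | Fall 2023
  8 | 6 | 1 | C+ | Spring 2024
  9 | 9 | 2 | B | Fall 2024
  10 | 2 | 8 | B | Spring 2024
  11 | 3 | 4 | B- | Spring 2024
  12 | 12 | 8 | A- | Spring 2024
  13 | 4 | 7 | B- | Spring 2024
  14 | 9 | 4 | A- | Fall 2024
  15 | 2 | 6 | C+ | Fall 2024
SELECT DISTINCT department FROM courses ORDER BY department

Execution result:
department
CS
Humanities
Math
Science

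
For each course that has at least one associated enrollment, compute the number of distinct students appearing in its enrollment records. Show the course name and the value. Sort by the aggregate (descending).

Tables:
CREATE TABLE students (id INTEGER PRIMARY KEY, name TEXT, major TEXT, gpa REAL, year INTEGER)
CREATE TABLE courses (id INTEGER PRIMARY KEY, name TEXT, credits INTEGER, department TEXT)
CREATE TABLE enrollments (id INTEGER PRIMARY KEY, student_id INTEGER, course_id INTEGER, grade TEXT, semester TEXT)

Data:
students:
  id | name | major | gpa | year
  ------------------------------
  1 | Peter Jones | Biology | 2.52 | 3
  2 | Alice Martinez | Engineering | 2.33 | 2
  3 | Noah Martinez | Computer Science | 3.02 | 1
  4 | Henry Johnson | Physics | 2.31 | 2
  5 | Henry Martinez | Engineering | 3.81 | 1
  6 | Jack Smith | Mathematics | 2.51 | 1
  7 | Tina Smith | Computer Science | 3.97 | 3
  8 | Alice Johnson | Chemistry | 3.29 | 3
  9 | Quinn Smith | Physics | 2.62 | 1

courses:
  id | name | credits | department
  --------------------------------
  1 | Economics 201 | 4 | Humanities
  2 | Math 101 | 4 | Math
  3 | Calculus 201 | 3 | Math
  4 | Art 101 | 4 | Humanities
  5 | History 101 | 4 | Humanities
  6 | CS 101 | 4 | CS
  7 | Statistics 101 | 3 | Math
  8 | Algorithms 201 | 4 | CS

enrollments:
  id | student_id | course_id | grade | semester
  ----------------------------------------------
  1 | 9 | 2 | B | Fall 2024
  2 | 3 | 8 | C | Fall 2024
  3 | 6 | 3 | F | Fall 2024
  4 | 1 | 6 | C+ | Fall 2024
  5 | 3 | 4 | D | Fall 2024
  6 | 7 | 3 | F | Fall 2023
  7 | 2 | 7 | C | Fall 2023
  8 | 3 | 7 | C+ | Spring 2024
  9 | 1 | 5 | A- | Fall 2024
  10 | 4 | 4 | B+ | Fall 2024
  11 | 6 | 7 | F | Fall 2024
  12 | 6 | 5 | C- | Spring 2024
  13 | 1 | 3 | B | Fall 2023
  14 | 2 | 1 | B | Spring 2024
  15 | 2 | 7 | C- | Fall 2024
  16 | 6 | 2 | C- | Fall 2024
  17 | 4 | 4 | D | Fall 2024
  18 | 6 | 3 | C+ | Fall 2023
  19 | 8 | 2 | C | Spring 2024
SELECT p.name, COUNT(DISTINCT c.student_id) AS distinct_student_count FROM enrollments c JOIN courses p ON c.course_id = p.id GROUP BY p.id, p.name ORDER BY distinct_student_count DESC

Execution result:
name | distinct_student_count
Math 101 | 3
Calculus 201 | 3
Statistics 101 | 3
Art 101 | 2
History 101 | 2
Economics 201 | 1
CS 101 | 1
Algorithms 201 | 1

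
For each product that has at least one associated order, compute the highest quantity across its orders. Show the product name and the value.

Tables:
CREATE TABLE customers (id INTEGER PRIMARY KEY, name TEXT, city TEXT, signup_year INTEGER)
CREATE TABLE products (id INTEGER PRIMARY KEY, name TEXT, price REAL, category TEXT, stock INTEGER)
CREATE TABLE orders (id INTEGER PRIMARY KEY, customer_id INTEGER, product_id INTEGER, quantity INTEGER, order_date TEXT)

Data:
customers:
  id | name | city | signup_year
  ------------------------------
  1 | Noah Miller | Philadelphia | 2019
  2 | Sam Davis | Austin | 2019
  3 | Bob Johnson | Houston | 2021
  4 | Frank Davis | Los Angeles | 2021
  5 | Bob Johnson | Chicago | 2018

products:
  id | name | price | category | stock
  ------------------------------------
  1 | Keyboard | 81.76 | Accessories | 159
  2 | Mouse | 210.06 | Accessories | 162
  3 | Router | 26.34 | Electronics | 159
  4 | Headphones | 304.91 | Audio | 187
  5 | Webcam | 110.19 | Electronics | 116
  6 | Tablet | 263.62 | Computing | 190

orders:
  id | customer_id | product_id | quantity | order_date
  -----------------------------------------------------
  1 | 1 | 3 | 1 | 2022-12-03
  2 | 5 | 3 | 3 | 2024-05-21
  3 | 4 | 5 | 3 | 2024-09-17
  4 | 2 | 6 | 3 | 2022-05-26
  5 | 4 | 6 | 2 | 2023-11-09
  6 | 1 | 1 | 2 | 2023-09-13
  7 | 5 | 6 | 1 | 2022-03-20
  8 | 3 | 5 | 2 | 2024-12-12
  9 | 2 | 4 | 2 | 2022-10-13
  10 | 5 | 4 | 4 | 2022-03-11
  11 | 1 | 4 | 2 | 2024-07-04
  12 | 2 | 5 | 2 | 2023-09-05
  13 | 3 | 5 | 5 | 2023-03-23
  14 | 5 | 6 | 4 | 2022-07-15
SELECT p.name, MAX(c.quantity) AS max_quantity FROM orders c JOIN products p ON c.product_id = p.id GROUP BY p.id, p.name

Execution result:
name | max_quantity
Keyboard | 2
Router | 3
Headphones | 4
Webcam | 5
Tablet | 4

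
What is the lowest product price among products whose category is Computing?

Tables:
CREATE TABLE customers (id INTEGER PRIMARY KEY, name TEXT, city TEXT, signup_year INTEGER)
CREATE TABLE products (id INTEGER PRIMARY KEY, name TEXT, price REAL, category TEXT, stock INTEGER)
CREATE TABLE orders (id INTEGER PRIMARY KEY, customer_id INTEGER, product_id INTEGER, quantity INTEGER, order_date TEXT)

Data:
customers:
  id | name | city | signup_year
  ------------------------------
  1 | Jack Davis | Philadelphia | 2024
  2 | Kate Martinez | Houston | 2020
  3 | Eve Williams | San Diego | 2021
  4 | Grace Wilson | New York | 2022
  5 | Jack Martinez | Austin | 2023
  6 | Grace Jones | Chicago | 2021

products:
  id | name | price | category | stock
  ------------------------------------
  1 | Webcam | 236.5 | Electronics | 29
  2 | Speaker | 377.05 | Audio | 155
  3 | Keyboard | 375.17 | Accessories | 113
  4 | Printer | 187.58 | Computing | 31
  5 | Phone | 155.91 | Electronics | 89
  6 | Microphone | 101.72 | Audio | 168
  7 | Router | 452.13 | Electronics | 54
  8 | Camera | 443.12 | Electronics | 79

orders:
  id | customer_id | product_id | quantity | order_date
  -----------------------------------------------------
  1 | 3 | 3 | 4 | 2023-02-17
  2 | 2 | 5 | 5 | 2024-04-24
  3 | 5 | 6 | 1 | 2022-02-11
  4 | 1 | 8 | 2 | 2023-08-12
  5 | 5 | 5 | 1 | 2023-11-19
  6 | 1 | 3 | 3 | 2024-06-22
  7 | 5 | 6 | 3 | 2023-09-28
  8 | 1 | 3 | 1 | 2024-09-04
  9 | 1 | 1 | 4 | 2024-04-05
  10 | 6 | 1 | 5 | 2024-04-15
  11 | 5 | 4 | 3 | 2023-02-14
SELECT MIN(price) FROM products WHERE category = 'Computing'

Execution result:
187.58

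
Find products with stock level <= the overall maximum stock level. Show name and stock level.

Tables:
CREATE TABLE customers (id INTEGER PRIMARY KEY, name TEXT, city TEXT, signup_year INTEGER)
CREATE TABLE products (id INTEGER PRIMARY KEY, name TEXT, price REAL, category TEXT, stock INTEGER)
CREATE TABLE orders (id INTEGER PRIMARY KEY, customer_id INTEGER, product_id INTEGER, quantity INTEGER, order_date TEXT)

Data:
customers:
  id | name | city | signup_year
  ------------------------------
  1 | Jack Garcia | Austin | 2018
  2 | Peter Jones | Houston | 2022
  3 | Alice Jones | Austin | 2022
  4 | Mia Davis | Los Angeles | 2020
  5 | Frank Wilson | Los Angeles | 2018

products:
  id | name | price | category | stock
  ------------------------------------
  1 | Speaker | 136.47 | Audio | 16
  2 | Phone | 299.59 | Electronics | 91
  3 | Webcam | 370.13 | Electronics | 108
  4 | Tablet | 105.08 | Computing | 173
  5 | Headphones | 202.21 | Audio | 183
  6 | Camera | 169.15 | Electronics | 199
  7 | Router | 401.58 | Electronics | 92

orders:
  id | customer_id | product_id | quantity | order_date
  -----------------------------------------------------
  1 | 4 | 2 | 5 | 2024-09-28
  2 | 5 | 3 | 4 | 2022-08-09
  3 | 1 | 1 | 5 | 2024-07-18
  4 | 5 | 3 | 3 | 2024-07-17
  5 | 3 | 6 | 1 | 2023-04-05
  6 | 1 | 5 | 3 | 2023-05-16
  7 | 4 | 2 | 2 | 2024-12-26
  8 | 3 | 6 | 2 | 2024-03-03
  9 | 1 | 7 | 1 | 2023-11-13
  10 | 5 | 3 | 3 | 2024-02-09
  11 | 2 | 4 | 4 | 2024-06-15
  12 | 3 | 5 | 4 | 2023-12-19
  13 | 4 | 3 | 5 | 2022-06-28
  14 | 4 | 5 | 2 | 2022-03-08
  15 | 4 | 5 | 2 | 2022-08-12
SELECT name, stock FROM products WHERE stock <= (SELECT MAX(stock) FROM products)

Execution result:
name | stock
Speaker | 16
Phone | 91
Webcam | 108
Tablet | 173
Headphones | 183
Camera | 199
Router | 92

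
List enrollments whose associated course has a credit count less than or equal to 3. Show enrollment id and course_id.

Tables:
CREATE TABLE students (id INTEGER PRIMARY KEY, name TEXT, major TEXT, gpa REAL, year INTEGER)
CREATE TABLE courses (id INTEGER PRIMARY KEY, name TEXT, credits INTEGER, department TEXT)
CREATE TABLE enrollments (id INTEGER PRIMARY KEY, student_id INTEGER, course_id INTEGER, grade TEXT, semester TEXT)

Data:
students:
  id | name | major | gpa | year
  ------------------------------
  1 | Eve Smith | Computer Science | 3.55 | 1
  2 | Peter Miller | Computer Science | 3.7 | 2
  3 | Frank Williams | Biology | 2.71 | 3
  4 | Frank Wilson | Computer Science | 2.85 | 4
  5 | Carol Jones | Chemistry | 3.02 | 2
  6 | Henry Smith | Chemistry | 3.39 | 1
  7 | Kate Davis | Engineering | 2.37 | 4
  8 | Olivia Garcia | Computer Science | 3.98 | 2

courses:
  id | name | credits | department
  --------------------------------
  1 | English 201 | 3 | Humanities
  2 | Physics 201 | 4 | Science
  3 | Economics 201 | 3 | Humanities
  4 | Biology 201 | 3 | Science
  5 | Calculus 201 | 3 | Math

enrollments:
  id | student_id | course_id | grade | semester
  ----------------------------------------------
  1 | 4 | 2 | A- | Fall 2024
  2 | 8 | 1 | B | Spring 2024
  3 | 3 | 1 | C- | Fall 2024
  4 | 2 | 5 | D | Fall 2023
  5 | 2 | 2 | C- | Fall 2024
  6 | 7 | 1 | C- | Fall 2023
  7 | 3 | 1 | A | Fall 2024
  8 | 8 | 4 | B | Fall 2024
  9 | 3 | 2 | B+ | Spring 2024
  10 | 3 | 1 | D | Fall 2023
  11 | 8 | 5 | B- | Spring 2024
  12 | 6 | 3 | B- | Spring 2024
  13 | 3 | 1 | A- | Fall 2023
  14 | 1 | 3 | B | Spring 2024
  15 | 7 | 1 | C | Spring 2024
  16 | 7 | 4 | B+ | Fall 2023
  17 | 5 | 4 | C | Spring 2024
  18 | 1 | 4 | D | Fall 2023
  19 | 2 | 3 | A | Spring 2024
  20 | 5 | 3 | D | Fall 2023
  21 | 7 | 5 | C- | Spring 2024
SELECT id, course_id FROM enrollments WHERE course_id IN (SELECT id FROM courses WHERE credits <= 3)

Execution result:
id | course_id
2 | 1
3 | 1
4 | 5
6 | 1
7 | 1
8 | 4
10 | 1
11 | 5
12 | 3
13 | 1
14 | 3
15 | 1
16 | 4
17 | 4
18 | 4
19 | 3
20 | 3
21 | 5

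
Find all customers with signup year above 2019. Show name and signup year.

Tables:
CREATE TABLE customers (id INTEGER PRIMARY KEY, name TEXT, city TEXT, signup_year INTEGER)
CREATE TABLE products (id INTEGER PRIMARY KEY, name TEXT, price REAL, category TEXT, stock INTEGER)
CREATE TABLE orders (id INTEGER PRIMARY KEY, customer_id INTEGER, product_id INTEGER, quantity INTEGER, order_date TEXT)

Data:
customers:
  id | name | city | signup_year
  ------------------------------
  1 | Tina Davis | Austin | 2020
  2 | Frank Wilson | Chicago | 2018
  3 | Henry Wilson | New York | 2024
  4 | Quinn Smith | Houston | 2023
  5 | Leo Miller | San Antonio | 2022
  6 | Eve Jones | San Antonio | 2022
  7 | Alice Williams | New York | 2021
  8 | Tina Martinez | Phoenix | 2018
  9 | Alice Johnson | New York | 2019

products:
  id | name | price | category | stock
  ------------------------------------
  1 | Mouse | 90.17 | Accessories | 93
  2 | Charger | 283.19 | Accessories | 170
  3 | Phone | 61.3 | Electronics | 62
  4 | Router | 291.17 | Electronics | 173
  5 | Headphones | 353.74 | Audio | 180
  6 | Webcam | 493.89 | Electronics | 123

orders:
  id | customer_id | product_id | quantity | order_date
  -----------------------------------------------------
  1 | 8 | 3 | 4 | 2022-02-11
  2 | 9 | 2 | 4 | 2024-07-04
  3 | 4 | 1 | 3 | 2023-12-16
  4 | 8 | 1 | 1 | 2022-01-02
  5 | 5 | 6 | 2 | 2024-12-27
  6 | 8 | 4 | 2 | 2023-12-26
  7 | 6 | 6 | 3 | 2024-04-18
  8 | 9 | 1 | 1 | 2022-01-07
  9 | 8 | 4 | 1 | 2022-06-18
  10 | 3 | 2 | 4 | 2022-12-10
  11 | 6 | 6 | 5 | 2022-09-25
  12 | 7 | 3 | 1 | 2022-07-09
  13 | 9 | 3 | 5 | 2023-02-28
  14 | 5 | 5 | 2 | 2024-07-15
SELECT name, signup_year FROM customers WHERE signup_year > 2019

Execution result:
name | signup_year
Tina Davis | 2020
Henry Wilson | 2024
Quinn Smith | 2023
Leo Miller | 2022
Eve Jones | 2022
Alice Williams | 2021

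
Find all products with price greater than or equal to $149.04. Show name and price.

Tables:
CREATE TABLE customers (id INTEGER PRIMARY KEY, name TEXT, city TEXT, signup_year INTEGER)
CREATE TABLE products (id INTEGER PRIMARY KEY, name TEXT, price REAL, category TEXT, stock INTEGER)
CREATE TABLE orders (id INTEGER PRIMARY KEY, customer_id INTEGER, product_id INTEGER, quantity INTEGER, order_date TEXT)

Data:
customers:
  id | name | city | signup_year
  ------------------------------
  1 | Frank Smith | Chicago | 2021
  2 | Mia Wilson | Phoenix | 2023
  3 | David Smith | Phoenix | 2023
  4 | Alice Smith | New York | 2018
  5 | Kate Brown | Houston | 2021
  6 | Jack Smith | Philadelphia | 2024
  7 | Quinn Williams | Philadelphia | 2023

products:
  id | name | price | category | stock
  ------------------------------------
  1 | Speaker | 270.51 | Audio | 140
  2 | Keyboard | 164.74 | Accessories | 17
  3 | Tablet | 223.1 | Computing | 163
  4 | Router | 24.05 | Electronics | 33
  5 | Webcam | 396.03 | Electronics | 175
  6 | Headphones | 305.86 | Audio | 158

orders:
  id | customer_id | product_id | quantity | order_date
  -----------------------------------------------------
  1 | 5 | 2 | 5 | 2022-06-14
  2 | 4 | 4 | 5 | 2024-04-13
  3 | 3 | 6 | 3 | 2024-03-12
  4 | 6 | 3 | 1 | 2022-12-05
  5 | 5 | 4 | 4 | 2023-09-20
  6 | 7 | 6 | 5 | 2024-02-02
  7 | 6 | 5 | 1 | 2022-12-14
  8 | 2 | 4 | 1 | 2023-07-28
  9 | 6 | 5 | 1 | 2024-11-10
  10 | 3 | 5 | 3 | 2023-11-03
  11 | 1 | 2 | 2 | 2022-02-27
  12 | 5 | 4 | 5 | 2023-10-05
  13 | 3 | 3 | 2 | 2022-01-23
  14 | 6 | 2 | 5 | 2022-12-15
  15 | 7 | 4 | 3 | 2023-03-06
SELECT name, price FROM products WHERE price >= 149.04

Execution result:
name | price
Speaker | 270.51
Keyboard | 164.74
Tablet | 223.10
Webcam | 396.03
Headphones | 305.86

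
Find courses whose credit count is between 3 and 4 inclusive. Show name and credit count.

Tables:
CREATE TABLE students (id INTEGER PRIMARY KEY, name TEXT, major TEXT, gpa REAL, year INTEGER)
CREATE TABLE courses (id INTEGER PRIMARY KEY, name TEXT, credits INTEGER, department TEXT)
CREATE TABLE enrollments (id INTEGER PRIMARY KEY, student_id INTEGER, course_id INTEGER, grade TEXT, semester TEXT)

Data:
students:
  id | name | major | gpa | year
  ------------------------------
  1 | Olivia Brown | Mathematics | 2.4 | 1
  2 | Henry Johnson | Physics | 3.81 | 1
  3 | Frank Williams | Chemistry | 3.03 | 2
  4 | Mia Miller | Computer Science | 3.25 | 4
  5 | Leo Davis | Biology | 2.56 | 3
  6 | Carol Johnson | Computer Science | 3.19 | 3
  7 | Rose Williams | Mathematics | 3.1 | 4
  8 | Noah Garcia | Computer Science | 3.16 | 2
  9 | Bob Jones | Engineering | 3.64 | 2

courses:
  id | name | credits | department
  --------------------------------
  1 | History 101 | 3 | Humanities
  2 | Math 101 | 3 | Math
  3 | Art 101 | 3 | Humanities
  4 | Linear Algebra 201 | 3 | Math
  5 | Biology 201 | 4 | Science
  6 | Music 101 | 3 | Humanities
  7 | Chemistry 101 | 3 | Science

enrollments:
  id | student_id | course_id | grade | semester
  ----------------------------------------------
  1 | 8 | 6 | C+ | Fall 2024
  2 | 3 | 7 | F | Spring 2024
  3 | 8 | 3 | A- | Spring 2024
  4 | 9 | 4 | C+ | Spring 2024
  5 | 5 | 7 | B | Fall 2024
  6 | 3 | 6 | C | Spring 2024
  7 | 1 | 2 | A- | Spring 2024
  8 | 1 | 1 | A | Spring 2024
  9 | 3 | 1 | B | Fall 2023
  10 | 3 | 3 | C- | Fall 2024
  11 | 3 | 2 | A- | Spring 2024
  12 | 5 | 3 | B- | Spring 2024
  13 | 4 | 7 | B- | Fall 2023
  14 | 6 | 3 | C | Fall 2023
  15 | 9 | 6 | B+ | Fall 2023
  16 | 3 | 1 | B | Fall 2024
SELECT name, credits FROM courses WHERE credits BETWEEN 3 AND 4

Execution result:
name | credits
History 101 | 3
Math 101 | 3
Art 101 | 3
Linear Algebra 201 | 3
Biology 201 | 4
Music 101 | 3
Chemistry 101 | 3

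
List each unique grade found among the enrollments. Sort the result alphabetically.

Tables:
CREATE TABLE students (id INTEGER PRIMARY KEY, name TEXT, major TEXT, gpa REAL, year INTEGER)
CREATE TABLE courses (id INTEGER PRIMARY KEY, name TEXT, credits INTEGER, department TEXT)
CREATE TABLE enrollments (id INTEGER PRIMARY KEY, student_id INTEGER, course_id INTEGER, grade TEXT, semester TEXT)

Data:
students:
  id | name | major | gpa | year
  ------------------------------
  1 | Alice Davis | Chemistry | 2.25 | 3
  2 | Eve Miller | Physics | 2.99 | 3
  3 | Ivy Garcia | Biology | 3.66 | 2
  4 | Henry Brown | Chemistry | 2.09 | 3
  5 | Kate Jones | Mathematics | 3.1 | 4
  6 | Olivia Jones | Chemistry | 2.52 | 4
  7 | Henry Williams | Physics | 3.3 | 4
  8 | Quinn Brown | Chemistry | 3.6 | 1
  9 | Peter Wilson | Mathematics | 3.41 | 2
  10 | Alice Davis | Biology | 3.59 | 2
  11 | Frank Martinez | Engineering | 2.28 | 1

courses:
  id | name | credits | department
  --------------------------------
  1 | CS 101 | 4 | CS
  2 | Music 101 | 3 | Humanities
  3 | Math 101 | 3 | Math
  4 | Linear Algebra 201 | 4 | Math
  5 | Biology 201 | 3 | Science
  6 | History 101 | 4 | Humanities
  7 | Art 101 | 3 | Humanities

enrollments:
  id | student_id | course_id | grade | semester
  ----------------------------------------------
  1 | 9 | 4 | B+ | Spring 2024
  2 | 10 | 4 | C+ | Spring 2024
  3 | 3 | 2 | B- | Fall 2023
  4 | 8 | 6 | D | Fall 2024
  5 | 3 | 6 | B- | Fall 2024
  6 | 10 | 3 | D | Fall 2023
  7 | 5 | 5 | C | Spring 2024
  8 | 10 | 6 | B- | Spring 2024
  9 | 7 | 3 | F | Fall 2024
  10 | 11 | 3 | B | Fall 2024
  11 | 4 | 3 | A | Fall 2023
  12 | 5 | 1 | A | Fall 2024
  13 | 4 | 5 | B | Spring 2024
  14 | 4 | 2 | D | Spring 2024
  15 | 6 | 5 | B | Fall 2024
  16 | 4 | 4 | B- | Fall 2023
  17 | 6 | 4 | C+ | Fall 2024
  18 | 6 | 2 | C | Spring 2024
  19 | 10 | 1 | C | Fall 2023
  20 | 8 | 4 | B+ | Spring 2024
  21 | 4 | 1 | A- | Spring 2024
SELECT DISTINCT grade FROM enrollments ORDER BY grade

Execution result:
grade
A
A-
B
B+
B-
C
C+
D
F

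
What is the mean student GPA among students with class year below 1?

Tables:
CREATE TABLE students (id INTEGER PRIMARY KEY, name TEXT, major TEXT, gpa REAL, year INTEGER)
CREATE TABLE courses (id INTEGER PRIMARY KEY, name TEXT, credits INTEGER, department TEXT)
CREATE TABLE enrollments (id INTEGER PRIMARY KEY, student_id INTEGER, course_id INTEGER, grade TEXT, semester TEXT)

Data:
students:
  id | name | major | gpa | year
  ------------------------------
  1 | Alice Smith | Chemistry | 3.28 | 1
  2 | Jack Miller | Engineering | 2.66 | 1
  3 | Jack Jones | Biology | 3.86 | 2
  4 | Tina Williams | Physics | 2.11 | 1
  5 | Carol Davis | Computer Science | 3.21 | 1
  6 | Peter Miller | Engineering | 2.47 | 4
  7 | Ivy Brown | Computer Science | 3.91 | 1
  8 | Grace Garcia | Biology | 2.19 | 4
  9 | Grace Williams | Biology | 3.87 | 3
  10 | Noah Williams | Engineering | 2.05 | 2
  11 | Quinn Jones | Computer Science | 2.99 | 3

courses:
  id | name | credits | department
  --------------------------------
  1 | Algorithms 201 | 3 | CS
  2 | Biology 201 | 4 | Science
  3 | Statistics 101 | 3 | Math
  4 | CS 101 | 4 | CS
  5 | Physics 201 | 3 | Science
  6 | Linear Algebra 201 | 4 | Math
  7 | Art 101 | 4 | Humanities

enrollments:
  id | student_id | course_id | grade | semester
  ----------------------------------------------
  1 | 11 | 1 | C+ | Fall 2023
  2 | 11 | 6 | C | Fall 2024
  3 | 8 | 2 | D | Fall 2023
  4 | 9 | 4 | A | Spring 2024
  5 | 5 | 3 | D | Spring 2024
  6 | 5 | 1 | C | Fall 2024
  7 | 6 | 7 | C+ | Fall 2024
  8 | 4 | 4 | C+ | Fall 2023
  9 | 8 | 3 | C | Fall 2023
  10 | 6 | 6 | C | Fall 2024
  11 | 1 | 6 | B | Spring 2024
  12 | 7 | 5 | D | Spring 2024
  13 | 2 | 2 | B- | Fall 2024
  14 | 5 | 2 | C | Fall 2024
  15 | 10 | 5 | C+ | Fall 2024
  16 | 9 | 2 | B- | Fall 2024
SELECT AVG(gpa) FROM students WHERE year < 1

Execution result:
NULL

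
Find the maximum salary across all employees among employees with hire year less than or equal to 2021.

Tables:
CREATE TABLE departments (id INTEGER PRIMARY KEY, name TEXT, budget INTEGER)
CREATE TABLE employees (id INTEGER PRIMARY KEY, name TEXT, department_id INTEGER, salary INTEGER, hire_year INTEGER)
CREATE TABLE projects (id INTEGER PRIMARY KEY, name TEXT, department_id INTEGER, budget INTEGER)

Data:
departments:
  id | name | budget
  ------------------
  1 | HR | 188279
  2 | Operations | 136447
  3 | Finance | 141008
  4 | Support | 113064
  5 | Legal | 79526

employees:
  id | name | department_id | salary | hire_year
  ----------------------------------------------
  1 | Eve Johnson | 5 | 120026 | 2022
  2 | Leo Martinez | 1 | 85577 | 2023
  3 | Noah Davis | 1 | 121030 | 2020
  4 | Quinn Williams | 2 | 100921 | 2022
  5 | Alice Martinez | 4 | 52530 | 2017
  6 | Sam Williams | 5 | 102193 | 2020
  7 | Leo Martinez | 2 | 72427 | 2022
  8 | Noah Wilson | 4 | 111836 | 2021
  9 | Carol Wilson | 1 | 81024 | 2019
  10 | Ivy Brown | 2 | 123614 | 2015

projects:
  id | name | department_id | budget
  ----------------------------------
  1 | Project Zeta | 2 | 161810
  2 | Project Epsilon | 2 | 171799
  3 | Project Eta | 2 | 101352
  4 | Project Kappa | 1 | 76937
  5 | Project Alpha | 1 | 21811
SELECT MAX(salary) FROM employees WHERE hire_year <= 2021

Execution result:
123614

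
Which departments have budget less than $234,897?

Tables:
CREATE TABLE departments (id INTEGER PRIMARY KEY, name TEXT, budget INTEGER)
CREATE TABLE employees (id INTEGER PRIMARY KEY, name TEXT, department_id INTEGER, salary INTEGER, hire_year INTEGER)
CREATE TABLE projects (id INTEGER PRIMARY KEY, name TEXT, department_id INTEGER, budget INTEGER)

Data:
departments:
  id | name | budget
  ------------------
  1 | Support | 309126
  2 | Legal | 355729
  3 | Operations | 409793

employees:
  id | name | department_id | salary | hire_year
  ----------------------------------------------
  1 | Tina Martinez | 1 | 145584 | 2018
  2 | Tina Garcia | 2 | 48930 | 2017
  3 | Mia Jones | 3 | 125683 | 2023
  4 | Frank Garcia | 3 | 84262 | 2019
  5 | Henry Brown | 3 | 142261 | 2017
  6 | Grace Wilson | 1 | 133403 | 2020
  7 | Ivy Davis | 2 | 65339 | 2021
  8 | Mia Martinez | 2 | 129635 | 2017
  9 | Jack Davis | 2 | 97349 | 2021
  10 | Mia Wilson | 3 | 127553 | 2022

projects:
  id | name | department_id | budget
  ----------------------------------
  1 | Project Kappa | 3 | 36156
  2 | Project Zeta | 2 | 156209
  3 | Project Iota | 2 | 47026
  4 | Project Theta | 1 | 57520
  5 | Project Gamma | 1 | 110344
SELECT name, budget FROM departments WHERE budget < 234897

Execution result:
(no rows)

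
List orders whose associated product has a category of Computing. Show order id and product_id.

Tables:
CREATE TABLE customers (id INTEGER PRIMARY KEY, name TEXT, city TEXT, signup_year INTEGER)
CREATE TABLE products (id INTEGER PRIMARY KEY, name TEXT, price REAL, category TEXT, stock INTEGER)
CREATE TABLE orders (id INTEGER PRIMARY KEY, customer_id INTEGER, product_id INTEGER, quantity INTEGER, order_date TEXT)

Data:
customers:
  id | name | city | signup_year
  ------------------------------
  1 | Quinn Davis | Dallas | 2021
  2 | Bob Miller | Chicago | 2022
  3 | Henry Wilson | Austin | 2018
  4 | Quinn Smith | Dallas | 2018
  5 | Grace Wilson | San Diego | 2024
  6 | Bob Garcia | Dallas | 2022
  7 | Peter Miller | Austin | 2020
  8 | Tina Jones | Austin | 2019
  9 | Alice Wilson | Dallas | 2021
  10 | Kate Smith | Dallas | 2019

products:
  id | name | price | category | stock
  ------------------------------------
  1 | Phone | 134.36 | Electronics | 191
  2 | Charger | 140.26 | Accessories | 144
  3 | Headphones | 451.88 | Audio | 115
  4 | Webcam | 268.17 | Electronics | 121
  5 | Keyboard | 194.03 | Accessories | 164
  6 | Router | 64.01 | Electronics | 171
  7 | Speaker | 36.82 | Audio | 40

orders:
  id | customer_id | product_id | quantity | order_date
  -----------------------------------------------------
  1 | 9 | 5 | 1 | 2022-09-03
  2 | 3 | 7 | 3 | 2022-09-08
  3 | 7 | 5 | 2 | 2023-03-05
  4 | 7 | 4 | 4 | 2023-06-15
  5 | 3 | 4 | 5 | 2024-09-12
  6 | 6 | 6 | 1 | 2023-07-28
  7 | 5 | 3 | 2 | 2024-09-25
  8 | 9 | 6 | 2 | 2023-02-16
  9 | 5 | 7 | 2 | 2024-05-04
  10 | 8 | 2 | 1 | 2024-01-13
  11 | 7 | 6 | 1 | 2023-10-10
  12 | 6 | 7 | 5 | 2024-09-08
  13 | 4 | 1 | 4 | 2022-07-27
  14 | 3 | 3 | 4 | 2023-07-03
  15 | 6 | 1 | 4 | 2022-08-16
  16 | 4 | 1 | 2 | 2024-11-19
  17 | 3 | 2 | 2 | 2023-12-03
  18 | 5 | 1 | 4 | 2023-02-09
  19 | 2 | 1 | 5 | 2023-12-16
SELECT id, product_id FROM orders WHERE product_id IN (SELECT id FROM products WHERE category = 'Computing')

Execution result:
(no rows)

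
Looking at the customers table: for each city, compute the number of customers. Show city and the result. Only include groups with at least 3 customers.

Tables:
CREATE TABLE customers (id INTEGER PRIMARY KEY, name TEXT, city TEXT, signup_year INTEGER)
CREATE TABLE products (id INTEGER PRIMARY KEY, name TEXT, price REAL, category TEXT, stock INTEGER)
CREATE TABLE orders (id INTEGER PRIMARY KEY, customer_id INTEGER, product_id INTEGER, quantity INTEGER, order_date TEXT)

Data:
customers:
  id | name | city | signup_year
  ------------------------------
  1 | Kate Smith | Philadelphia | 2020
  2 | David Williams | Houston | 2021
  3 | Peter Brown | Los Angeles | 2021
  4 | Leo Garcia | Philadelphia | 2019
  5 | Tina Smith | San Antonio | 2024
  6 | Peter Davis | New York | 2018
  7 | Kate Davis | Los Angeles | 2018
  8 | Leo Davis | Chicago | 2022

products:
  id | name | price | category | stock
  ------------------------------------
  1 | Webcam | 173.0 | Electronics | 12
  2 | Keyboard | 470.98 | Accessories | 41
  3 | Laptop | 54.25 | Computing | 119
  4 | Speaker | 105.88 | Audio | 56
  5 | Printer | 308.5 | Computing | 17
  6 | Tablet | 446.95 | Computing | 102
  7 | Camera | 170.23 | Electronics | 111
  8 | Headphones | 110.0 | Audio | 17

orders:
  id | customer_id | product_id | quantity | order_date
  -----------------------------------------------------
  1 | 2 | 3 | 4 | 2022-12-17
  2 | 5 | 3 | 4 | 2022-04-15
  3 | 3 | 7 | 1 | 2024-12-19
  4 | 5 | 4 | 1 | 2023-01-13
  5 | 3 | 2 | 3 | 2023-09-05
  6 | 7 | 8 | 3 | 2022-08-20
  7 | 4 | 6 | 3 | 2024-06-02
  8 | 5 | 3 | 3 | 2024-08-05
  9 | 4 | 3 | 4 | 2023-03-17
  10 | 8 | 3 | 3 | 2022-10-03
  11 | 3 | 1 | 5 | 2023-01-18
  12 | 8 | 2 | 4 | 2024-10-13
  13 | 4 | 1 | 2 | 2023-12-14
SELECT city, COUNT(*) AS n FROM customers GROUP BY city HAVING COUNT(*) >= 3

Execution result:
(no rows)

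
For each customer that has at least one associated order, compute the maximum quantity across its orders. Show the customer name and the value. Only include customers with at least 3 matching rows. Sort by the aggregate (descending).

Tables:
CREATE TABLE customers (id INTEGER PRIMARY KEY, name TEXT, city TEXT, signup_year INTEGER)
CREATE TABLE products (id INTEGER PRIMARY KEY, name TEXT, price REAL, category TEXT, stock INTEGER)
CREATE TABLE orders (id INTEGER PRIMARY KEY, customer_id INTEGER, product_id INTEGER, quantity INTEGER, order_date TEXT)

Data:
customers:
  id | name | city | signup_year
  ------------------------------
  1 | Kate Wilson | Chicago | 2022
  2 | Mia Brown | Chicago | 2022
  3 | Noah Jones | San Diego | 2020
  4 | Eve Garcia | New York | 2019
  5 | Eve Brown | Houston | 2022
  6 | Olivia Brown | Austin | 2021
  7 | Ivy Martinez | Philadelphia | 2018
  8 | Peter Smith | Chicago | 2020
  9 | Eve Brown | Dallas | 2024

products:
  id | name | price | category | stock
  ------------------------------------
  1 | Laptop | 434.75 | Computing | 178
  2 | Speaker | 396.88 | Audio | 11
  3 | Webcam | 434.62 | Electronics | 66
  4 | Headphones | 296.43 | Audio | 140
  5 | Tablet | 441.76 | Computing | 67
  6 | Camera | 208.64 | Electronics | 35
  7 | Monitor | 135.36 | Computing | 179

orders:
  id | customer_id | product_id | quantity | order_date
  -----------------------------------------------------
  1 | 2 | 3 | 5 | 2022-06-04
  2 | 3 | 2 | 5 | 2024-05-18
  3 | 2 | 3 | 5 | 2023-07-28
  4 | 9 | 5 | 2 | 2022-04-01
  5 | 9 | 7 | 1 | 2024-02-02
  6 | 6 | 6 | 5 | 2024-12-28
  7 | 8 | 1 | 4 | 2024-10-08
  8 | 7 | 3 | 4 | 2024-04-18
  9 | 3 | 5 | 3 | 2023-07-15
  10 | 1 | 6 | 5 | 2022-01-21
SELECT p.name, MAX(c.quantity) AS max_quantity FROM orders c JOIN customers p ON c.customer_id = p.id GROUP BY p.id, p.name HAVING COUNT(*) >= 3 ORDER BY max_quantity DESC

Execution result:
(no rows)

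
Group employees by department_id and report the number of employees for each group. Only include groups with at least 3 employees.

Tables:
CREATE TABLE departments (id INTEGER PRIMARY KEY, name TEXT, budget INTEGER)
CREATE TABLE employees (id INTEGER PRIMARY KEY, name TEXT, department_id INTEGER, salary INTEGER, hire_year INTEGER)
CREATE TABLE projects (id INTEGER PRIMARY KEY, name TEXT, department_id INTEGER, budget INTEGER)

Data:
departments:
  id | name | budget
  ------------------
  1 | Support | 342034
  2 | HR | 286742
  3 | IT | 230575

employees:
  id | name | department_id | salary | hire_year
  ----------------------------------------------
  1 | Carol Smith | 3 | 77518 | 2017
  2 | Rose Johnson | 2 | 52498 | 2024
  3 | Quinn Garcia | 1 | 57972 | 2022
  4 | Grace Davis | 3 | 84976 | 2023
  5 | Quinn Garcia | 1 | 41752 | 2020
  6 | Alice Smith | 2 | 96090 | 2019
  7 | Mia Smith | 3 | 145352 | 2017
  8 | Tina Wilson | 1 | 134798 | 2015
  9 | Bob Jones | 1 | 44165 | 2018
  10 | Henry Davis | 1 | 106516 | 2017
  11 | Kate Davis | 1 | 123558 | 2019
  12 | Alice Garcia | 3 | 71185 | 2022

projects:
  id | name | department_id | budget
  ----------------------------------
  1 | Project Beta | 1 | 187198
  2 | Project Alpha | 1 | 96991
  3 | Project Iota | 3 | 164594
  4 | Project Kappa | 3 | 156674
SELECT department_id, COUNT(*) AS n FROM employees GROUP BY department_id HAVING COUNT(*) >= 3

Execution result:
department_id | n
1 | 6
3 | 4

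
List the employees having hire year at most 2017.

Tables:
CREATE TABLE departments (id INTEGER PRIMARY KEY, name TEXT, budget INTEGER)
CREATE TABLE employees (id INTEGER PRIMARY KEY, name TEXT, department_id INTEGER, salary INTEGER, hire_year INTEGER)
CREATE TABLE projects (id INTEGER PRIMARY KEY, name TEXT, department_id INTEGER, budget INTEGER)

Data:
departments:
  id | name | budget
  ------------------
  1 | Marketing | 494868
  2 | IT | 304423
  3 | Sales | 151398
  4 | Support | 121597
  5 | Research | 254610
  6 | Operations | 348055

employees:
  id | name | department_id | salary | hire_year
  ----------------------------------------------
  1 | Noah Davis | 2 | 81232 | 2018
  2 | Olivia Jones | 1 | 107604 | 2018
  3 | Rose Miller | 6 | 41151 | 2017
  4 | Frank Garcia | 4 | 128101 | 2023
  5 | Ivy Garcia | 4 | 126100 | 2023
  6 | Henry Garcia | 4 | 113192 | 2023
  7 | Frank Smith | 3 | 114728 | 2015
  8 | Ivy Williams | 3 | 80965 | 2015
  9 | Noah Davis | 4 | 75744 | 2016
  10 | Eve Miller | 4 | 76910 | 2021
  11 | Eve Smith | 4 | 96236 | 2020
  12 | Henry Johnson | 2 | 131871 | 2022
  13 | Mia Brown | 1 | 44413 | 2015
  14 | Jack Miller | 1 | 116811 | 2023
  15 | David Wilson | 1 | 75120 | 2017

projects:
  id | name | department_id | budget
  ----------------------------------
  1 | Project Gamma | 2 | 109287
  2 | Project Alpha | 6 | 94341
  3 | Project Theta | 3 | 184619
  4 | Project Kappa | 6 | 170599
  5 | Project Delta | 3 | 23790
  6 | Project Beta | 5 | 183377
SELECT name, hire_year FROM employees WHERE hire_year <= 2017

Execution result:
name | hire_year
Rose Miller | 2017
Frank Smith | 2015
Ivy Williams | 2015
Noah Davis | 2016
Mia Brown | 2015
David Wilson | 2017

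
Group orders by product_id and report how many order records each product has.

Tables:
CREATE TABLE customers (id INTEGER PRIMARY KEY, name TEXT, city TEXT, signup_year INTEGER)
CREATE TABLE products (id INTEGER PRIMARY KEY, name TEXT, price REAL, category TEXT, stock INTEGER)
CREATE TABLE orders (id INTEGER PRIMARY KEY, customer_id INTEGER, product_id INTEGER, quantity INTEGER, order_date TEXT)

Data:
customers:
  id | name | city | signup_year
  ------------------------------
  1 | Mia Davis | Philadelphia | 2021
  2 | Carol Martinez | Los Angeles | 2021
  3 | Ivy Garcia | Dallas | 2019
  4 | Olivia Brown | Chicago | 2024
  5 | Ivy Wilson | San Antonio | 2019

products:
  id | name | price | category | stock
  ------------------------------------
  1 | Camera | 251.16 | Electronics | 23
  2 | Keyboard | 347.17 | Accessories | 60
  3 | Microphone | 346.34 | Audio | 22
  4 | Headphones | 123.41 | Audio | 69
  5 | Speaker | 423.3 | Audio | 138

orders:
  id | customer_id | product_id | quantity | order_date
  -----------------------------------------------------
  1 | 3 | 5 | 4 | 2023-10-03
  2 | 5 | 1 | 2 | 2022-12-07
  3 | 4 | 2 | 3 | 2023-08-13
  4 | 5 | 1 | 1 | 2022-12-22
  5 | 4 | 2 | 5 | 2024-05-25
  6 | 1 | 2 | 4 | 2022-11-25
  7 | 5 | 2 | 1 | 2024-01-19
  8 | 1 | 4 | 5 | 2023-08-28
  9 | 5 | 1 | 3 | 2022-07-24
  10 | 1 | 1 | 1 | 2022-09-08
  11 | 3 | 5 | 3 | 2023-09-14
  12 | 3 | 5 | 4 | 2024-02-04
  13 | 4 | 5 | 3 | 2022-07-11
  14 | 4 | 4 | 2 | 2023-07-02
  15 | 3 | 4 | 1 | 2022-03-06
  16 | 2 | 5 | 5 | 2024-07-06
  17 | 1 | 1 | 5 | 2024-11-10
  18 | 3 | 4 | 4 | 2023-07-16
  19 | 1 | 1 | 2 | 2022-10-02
SELECT product_id, COUNT(*) AS order_count FROM orders GROUP BY product_id

Execution result:
product_id | order_count
1 | 6
2 | 4
4 | 4
5 | 5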